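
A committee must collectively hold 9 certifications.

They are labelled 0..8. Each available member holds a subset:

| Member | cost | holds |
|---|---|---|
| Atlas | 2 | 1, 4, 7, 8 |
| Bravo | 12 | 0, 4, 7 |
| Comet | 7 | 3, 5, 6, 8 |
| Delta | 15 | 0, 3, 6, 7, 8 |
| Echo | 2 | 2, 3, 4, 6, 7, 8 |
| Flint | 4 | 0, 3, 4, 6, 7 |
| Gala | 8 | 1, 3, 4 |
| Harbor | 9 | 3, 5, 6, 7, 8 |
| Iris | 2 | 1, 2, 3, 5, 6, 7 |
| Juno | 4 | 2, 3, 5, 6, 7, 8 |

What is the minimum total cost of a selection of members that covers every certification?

Echo, Flint, Iris together cover every certification (Echo ∪ Flint ∪ Iris = {0, 1, 2, 3, 4, 5, 6, 7, 8}); total cost 2 + 4 + 2 = 8.
No covering selection has total cost below 8.

8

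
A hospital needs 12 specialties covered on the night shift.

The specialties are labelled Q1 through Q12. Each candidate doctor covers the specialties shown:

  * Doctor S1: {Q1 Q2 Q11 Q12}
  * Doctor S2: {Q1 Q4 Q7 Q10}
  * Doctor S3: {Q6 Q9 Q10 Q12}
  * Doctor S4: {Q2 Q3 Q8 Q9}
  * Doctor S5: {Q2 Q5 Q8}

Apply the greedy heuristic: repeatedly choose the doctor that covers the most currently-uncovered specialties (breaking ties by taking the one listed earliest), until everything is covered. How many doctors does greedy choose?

5

Greedy: pick S1 (covers 4 new) → pick S2 (covers 3 new) → pick S4 (covers 3 new) → pick S3 (covers 1 new) → pick S5 (covers 1 new). Total picks: 5.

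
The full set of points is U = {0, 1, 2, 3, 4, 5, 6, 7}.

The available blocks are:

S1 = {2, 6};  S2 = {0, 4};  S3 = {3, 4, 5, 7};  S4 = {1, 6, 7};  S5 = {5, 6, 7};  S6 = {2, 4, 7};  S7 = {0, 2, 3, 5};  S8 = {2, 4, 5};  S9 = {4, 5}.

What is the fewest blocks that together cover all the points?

3

Take {S4, S7, S8}. Their union is {0, 1, 2, 3, 4, 5, 6, 7}, which is all 8 points.
Only S4 contains 1, so S4 is forced; the remaining 5 points need at least 2 more blocks (each remaining block adds at most 4) — so at least 3 blocks are needed, and 3 is optimal.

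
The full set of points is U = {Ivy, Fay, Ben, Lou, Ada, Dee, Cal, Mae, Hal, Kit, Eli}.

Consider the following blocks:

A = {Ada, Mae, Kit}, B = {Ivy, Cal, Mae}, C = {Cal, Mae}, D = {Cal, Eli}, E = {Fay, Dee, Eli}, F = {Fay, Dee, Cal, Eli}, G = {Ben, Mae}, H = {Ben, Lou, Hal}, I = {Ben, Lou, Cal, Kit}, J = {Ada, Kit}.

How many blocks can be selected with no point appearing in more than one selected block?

B, E, H, J are pairwise disjoint (B={Ivy,Cal,Mae}; E={Fay,Dee,Eli}; H={Ben,Lou,Hal}; J={Ada,Kit}).
Every remaining block overlaps one of these, and no 5 of the listed blocks are pairwise disjoint, so 4 is the maximum.

4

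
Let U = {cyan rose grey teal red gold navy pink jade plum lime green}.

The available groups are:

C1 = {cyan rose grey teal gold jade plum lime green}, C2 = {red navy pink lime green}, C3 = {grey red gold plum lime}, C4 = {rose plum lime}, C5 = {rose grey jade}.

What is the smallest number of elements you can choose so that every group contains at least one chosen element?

Take H = {rose, lime}. Each listed group contains at least one of these, so H is a hitting set of size 2.
The groups C2, C5 are pairwise disjoint, so any hitting set needs a separate element for each — at least 2. Hence 2 is optimal.

2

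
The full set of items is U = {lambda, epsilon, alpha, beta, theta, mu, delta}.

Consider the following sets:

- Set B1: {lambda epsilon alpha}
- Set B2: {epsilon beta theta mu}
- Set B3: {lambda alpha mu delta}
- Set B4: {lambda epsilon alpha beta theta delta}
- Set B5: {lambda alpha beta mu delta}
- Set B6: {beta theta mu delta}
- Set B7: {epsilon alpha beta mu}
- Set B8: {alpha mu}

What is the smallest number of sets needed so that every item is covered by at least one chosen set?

2

B4 and B8 cover everything between them: the union {lambda, epsilon, alpha, beta, theta, mu, delta} is all of U.
No single set has all 7 items (the largest, B4, has 6), so 2 is optimal.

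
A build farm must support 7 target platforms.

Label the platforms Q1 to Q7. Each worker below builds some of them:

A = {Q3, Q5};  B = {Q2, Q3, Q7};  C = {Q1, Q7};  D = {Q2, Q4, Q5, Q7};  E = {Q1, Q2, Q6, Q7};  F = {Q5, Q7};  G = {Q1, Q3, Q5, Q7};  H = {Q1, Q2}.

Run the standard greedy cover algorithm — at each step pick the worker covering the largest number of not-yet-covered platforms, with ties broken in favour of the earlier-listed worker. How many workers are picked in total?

Greedy: pick D (covers 4 new) → pick E (covers 2 new) → pick A (covers 1 new). Total picks: 3.

3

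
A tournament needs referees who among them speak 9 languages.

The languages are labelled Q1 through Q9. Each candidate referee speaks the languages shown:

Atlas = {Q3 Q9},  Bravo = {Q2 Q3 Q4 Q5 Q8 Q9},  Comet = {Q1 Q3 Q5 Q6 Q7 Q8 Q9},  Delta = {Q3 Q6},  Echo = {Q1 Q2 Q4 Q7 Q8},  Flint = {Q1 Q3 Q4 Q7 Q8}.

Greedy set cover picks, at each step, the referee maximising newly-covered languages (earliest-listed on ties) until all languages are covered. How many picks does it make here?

Greedy: pick Comet (covers 7 new) → pick Bravo (covers 2 new). Total picks: 2.

2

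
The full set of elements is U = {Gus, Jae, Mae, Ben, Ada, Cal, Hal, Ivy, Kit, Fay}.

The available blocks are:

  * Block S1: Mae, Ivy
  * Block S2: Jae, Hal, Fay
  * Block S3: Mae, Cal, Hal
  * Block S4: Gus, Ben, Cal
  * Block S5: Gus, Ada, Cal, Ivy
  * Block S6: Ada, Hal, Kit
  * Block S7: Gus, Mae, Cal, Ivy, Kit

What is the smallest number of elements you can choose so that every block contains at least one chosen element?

3

H = {Mae, Cal, Hal} meets every block (each contains at least one member of H), and |H| = 3.
The blocks S1, S2, S4 are pairwise disjoint, so any hitting set needs a separate element for each — at least 3. Hence 3 is optimal.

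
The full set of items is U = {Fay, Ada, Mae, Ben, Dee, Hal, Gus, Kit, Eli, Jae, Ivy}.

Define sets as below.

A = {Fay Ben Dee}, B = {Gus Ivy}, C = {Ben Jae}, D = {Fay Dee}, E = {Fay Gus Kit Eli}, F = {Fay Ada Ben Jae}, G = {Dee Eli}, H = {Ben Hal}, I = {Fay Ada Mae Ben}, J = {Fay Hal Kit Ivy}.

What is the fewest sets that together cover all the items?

E, F, G, I, and J cover everything between them: the union {Fay, Ada, Mae, Ben, Dee, Hal, Gus, Kit, Eli, Jae, Ivy} is all of U.
No 4 of the 10 sets cover everything (all 210 combinations miss at least one item), so 5 is optimal.

5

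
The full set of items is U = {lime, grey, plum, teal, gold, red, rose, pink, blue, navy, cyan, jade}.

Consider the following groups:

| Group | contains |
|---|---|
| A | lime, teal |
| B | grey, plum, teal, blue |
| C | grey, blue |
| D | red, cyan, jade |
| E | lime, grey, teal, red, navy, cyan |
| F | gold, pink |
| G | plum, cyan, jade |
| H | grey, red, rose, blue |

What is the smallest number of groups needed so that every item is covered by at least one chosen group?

E and F and G and H together: E ∪ F ∪ G ∪ H = {lime, grey, plum, teal, gold, red, rose, pink, blue, navy, cyan, jade} — every item is covered.
Only E contains navy, so E is forced; the remaining 6 items need at least 3 more groups (each remaining group adds at most 2) — so at least 4 groups are needed, and 4 is optimal.

4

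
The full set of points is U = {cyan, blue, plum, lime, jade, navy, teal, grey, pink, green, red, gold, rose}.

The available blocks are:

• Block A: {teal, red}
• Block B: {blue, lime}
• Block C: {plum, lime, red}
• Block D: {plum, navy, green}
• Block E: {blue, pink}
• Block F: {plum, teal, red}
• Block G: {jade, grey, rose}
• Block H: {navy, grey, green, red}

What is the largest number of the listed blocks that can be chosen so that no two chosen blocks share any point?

4

A, B, D, G are pairwise disjoint (A={teal,red}; B={blue,lime}; D={plum,navy,green}; G={jade,grey,rose}).
Every remaining block overlaps one of these, and no 5 of the listed blocks are pairwise disjoint, so 4 is the maximum.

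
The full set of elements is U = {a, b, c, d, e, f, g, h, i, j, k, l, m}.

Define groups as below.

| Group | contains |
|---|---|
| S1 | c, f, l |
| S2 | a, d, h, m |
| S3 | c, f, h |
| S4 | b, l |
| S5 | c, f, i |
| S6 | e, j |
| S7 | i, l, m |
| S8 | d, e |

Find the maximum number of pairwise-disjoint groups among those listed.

S2, S4, S5, S6 are pairwise disjoint (S2={a,d,h,m}; S4={b,l}; S5={c,f,i}; S6={e,j}).
Every remaining group overlaps one of these, and no 5 of the listed groups are pairwise disjoint, so 4 is the maximum.

4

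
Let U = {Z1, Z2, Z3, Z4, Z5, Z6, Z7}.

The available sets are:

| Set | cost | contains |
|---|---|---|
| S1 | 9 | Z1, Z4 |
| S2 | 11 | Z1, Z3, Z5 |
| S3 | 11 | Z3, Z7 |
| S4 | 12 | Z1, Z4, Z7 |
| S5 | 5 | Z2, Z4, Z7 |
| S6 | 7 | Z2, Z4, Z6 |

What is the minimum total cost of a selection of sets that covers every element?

23

S2, S5, S6 together cover every element (S2 ∪ S5 ∪ S6 = {Z1, Z2, Z3, Z4, Z5, Z6, Z7}); total cost 11 + 5 + 7 = 23.
No covering selection has total cost below 23.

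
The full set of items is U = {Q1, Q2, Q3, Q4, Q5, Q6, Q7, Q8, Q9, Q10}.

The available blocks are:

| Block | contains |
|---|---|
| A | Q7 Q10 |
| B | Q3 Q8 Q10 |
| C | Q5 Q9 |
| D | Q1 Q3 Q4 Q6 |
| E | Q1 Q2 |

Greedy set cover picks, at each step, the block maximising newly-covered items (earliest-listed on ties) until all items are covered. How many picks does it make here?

Greedy: pick D (covers 4 new) → pick A (covers 2 new) → pick C (covers 2 new) → pick B (covers 1 new) → pick E (covers 1 new). Total picks: 5.

5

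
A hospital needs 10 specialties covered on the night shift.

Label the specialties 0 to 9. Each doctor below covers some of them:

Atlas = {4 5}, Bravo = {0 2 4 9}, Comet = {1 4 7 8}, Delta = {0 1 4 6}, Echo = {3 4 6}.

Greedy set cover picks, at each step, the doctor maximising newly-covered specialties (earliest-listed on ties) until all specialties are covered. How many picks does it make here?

4

Greedy: pick Bravo (covers 4 new) → pick Comet (covers 3 new) → pick Echo (covers 2 new) → pick Atlas (covers 1 new). Total picks: 4.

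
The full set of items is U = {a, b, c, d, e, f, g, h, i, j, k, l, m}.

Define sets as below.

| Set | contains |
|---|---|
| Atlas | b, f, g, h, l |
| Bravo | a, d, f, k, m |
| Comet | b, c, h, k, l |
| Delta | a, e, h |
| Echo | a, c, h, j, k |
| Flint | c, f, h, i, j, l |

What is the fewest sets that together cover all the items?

Take {Atlas, Bravo, Delta, Flint}. Their union is {a, b, c, d, e, f, g, h, i, j, k, l, m}, which is all 13 items.
No 3 of the 6 sets cover everything (all 20 combinations miss at least one item), so 4 is optimal.

4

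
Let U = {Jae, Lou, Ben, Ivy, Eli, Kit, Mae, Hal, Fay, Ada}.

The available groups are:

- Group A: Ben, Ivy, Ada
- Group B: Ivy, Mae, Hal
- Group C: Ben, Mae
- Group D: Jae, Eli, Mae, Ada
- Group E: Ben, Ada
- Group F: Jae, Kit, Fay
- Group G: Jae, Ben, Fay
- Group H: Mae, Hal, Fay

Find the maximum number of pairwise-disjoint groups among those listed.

3

B, E, F are pairwise disjoint (B={Ivy,Mae,Hal}; E={Ben,Ada}; F={Jae,Kit,Fay}).
Every remaining group overlaps one of these, and no 4 of the listed groups are pairwise disjoint, so 3 is the maximum.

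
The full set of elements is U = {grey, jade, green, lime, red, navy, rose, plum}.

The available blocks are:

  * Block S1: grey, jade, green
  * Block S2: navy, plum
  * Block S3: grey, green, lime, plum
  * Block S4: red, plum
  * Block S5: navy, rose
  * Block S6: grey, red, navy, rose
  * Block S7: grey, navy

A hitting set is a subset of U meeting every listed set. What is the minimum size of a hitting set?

3

H = {green, red, navy} meets every block (each contains at least one member of H), and |H| = 3.
The blocks S1, S4, S5 are pairwise disjoint, so any hitting set needs a separate element for each — at least 3. Hence 3 is optimal.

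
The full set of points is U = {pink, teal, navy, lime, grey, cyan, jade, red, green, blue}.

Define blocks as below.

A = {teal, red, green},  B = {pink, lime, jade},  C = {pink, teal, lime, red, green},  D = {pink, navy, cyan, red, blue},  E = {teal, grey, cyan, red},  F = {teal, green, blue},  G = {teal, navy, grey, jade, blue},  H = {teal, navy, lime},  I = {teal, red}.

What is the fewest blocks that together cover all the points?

C and D and G together: C ∪ D ∪ G = {pink, teal, navy, lime, grey, cyan, jade, red, green, blue} — every point is covered.
No 2 of the 9 blocks cover everything (all 36 combinations miss at least one point), so 3 is optimal.

3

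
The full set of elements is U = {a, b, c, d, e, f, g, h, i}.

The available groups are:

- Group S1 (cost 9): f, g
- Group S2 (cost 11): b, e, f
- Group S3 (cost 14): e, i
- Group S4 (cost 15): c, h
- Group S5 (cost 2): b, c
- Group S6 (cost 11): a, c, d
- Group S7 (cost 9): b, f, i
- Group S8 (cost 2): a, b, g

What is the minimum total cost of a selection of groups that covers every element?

S2, S4, S6, S7, S8 together cover every element (S2 ∪ S4 ∪ S6 ∪ S7 ∪ S8 = {a, b, c, d, e, f, g, h, i}); total cost 11 + 15 + 11 + 9 + 2 = 48.
The greedy pick S8, S5, S7, S2, S6, S4 costs 50; no covering selection beats 48.

48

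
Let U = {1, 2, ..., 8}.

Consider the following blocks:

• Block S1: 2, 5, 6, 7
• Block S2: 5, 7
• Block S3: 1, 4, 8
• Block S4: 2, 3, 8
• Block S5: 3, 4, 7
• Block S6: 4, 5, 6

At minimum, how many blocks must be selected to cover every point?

S1, S3, and S5 cover everything between them: the union {1, 2, 3, 4, 5, 6, 7, 8} is all of U.
Only S3 contains 1, so S3 is forced; the remaining 5 points need at least 2 more blocks (each remaining block adds at most 4) — so at least 3 blocks are needed, and 3 is optimal.

3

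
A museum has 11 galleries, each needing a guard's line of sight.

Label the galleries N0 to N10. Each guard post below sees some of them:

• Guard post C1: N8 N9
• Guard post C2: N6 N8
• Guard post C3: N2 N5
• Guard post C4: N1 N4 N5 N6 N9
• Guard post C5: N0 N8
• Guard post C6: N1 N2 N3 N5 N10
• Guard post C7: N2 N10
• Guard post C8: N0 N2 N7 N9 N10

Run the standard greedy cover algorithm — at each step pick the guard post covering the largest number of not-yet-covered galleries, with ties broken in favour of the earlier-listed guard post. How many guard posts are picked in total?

Greedy: pick C4 (covers 5 new) → pick C8 (covers 4 new) → pick C1 (covers 1 new) → pick C6 (covers 1 new). Total picks: 4.

4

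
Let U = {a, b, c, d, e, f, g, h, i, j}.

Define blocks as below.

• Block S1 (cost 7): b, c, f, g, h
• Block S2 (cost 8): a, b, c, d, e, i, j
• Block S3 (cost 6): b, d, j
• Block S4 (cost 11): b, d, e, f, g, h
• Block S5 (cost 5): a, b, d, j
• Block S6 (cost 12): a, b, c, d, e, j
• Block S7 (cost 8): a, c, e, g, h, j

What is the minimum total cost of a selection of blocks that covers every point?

S1, S2 together cover every point (S1 ∪ S2 = {a, b, c, d, e, f, g, h, i, j}); total cost 7 + 8 = 15.
No covering selection has total cost below 15.

15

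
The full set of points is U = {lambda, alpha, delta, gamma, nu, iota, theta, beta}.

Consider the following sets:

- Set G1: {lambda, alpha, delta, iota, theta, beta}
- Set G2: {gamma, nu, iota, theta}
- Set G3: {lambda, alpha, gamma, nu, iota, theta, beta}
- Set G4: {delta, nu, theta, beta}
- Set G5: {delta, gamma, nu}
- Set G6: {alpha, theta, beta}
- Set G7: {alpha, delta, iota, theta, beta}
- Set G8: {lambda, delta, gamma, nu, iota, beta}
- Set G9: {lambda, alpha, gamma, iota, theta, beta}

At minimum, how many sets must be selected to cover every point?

2

Take {G6, G8}. Their union is {lambda, alpha, delta, gamma, nu, iota, theta, beta}, which is all 8 points.
No single set has all 8 points (the largest, G3, has 7), so 2 is optimal.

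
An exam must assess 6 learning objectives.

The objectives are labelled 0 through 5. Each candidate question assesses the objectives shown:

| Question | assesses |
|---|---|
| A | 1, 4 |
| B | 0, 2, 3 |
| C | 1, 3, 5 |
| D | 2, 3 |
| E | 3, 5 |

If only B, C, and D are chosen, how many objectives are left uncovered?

Union of B, C, D = {0, 1, 2, 3, 5}.
Not covered: 4 — 1 objective.

1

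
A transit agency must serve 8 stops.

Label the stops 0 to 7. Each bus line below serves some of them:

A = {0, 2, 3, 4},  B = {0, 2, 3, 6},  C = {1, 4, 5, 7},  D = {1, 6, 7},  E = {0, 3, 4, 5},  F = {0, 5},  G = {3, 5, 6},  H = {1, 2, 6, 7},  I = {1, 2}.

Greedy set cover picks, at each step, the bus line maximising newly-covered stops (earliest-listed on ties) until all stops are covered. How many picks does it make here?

Greedy: pick A (covers 4 new) → pick C (covers 3 new) → pick B (covers 1 new). Total picks: 3.
(The true minimum cover uses only 2 bus lines, so greedy is not optimal here.)

3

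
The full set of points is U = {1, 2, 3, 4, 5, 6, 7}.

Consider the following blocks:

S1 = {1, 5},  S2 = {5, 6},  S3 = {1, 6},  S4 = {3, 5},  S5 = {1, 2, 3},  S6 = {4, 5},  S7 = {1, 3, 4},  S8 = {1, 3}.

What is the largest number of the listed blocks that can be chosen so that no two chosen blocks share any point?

2

S6, S8 are pairwise disjoint (S6={4,5}; S8={1,3}).
Every remaining block overlaps one of these, and no 3 of the listed blocks are pairwise disjoint, so 2 is the maximum.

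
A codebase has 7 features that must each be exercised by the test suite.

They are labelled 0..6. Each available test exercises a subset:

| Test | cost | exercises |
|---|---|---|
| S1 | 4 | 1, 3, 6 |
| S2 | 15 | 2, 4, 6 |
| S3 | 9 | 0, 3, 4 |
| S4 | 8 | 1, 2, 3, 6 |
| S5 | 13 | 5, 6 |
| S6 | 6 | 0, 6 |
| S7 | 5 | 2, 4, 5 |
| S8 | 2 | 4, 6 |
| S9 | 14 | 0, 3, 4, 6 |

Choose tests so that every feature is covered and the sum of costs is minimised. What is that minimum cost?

S1, S6, S7 together cover every feature (S1 ∪ S6 ∪ S7 = {0, 1, 2, 3, 4, 5, 6}); total cost 4 + 6 + 5 = 15.
The greedy pick S8, S1, S7, S6 costs 17; no covering selection beats 15.

15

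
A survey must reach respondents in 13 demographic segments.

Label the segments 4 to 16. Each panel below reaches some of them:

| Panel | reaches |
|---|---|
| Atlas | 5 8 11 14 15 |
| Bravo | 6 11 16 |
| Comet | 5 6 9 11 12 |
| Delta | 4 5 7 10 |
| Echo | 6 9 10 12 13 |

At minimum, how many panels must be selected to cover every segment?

4

Atlas and Bravo and Delta and Echo together: Atlas ∪ Bravo ∪ Delta ∪ Echo = {4, 5, 6, 7, 8, 9, 10, 11, 12, 13, 14, 15, 16} — every segment is covered.
Only Delta contains 4, so Delta is forced; the remaining 9 segments need at least 3 more panels (each remaining panel adds at most 4) — so at least 4 panels are needed, and 4 is optimal.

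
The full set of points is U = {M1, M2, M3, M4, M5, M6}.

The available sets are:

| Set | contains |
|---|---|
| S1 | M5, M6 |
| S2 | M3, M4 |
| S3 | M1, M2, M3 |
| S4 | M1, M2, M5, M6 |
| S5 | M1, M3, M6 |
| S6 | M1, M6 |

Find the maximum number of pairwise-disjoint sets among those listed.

2

S1, S3 are pairwise disjoint (S1={M5,M6}; S3={M1,M2,M3}).
Every remaining set overlaps one of these, and no 3 of the listed sets are pairwise disjoint, so 2 is the maximum.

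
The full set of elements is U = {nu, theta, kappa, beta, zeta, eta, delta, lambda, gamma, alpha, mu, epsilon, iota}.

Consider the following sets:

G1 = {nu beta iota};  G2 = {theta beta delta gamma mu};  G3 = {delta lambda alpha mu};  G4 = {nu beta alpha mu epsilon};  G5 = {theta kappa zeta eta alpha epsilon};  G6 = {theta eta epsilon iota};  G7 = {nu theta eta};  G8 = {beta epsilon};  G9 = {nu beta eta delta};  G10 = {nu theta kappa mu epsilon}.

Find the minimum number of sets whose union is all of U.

G1 and G2 and G3 and G5 together: G1 ∪ G2 ∪ G3 ∪ G5 = {nu, theta, kappa, beta, zeta, eta, delta, lambda, gamma, alpha, mu, epsilon, iota} — every element is covered.
No 3 of the 10 sets cover everything (all 120 combinations miss at least one element), so 4 is optimal.

4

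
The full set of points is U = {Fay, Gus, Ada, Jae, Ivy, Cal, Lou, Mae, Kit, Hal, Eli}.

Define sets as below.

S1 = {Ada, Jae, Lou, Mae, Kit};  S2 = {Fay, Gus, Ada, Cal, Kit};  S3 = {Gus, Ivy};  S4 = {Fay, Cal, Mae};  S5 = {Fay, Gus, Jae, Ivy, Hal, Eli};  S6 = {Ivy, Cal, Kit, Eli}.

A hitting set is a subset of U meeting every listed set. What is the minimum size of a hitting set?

The 3 points {Fay, Ada, Ivy} hit every set.
No choice of 2 points meets every set, so 3 is the minimum.

3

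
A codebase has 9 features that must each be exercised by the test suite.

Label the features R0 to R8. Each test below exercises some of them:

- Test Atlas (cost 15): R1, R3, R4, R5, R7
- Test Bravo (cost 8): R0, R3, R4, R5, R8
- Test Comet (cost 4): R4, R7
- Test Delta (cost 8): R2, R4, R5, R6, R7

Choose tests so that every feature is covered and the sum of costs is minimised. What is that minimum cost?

Atlas, Bravo, Delta together cover every feature (Atlas ∪ Bravo ∪ Delta = {R0, R1, R2, R3, R4, R5, R6, R7, R8}); total cost 15 + 8 + 8 = 31.
No covering selection has total cost below 31.

31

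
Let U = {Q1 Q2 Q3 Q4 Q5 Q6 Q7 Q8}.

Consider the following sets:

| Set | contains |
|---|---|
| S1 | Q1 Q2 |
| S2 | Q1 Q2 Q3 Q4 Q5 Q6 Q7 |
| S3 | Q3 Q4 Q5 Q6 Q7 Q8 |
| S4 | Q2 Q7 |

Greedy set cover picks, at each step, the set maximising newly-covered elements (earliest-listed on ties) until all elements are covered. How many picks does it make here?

Greedy: pick S2 (covers 7 new) → pick S3 (covers 1 new). Total picks: 2.

2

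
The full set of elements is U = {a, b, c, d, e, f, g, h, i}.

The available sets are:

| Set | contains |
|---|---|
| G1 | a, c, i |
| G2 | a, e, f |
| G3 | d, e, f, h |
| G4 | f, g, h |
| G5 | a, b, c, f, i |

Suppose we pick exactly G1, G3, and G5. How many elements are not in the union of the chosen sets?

1

Union of G1, G3, G5 = {a, b, c, d, e, f, h, i}.
Not covered: g — 1 element.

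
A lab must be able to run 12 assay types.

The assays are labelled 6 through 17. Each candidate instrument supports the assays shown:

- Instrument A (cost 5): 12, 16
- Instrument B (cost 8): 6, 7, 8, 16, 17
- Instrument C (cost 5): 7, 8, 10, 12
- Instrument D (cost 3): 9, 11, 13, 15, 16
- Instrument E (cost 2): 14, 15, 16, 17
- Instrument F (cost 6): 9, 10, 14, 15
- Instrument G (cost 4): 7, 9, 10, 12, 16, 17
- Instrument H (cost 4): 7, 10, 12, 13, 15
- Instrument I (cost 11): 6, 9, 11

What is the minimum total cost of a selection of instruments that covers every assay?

17

B, D, E, H together cover every assay (B ∪ D ∪ E ∪ H = {6, 7, 8, 9, 10, 11, 12, 13, 14, 15, 16, 17}); total cost 8 + 3 + 2 + 4 = 17.
The greedy pick E, D, C, B costs 18; no covering selection beats 17.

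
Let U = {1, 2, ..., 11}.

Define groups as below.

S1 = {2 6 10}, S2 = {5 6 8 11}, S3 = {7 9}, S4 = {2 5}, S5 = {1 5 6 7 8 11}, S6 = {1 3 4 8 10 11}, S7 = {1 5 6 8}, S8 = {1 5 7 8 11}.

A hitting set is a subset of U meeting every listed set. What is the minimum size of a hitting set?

3

The 3 elements {5, 7, 10} hit every group.
The groups S3, S4, S6 are pairwise disjoint, so any hitting set needs a separate element for each — at least 3. Hence 3 is optimal.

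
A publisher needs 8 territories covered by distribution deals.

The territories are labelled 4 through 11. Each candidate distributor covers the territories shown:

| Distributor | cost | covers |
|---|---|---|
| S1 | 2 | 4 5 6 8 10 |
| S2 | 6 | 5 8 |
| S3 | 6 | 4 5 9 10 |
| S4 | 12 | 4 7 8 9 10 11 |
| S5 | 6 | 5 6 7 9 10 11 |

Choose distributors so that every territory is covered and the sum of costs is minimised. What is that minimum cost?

8

S1, S5 together cover every territory (S1 ∪ S5 = {4, 5, 6, 7, 8, 9, 10, 11}); total cost 2 + 6 = 8.
No covering selection has total cost below 8.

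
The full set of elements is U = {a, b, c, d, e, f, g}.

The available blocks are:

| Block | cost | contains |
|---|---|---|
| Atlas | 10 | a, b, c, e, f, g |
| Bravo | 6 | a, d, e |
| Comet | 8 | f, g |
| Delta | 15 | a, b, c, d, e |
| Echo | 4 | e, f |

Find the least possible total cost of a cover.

Atlas, Bravo together cover every element (Atlas ∪ Bravo = {a, b, c, d, e, f, g}); total cost 10 + 6 = 16.
No covering selection has total cost below 16.

16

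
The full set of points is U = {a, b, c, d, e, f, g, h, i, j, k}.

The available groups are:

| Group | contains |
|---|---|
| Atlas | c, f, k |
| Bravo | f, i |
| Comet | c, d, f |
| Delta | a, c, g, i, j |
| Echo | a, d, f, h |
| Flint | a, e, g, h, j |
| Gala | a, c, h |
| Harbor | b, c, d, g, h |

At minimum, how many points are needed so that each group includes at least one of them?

T = {f, h, j} meets every group (each contains at least one member of T), and |T| = 3.
No choice of 2 points meets every group, so 3 is the minimum.

3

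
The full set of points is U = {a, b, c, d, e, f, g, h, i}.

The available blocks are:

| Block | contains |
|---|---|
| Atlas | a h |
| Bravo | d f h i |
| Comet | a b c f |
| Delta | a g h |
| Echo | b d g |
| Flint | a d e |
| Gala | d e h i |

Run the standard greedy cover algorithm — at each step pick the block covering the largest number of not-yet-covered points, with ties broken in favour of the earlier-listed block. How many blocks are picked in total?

4

Greedy: pick Bravo (covers 4 new) → pick Comet (covers 3 new) → pick Delta (covers 1 new) → pick Flint (covers 1 new). Total picks: 4.
(The true minimum cover uses only 3 blocks, so greedy is not optimal here.)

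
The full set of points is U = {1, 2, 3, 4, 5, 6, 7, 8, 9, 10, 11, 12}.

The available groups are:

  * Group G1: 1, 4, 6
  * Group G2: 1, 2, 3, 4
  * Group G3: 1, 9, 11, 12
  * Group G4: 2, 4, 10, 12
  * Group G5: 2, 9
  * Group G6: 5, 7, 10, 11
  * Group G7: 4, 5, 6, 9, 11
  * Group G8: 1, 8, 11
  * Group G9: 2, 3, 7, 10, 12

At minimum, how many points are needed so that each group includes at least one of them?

H = {1, 9, 10} meets every group (each contains at least one member of H), and |H| = 3.
The groups G1, G5, G6 are pairwise disjoint, so any hitting set needs a separate point for each — at least 3. Hence 3 is optimal.

3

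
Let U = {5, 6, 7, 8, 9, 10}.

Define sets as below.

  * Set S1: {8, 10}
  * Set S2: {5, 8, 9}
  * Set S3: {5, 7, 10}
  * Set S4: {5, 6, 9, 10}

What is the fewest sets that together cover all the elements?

S2, S3, and S4 cover everything between them: the union {5, 6, 7, 8, 9, 10} is all of U.
Only S4 contains 6, so S4 is forced; the remaining 2 elements need at least 2 more sets (each remaining set adds at most 1) — so at least 3 sets are needed, and 3 is optimal.

3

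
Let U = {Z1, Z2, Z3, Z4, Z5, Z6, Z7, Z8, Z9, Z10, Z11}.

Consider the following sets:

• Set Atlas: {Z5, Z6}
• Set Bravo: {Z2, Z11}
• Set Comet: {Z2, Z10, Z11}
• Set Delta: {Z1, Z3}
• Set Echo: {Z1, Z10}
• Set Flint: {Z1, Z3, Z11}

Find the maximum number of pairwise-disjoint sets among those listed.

3

Atlas, Comet, Delta are pairwise disjoint (Atlas={Z5,Z6}; Comet={Z2,Z10,Z11}; Delta={Z1,Z3}).
Every remaining set overlaps one of these, and no 4 of the listed sets are pairwise disjoint, so 3 is the maximum.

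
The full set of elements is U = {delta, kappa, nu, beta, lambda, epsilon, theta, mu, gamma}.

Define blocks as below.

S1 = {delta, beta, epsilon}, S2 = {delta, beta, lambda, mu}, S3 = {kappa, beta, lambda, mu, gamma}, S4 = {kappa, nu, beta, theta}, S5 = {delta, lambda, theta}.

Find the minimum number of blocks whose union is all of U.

S1, S3, and S4 cover everything between them: the union {delta, kappa, nu, beta, lambda, epsilon, theta, mu, gamma} is all of U.
Only S4 contains nu, so S4 is forced; the remaining 5 elements need at least 2 more blocks (each remaining block adds at most 3) — so at least 3 blocks are needed, and 3 is optimal.

3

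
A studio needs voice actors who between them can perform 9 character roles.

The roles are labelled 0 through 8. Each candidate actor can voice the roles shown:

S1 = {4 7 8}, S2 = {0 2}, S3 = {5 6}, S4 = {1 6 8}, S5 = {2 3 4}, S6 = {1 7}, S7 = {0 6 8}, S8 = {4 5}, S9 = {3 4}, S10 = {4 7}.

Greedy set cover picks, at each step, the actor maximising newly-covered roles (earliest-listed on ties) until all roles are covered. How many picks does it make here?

5

Greedy: pick S1 (covers 3 new) → pick S2 (covers 2 new) → pick S3 (covers 2 new) → pick S4 (covers 1 new) → pick S5 (covers 1 new). Total picks: 5.
(The true minimum cover uses only 4 actors, so greedy is not optimal here.)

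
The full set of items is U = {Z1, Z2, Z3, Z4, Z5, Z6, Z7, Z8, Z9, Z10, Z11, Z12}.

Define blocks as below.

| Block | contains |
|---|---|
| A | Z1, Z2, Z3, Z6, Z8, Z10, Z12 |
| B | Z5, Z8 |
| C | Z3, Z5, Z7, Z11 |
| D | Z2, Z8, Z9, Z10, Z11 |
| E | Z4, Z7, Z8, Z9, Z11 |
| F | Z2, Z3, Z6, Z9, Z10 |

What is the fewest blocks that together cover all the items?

3

Take {A, C, E}. Their union is {Z1, Z2, Z3, Z4, Z5, Z6, Z7, Z8, Z9, Z10, Z11, Z12}, which is all 12 items.
Only A contains Z1, so A is forced; the remaining 5 items need at least 2 more blocks (each remaining block adds at most 4) — so at least 3 blocks are needed, and 3 is optimal.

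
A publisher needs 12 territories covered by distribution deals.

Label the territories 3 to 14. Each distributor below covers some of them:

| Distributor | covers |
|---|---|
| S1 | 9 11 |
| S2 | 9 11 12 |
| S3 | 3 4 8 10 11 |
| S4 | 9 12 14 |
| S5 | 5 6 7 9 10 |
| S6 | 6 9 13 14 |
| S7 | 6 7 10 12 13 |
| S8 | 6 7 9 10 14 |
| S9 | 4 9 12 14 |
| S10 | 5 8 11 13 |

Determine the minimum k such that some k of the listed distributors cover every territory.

4

Take {S2, S3, S8, S10}. Their union is {3, 4, 5, 6, 7, 8, 9, 10, 11, 12, 13, 14}, which is all 12 territories.
No 3 of the 10 distributors cover everything (all 120 combinations miss at least one territory), so 4 is optimal.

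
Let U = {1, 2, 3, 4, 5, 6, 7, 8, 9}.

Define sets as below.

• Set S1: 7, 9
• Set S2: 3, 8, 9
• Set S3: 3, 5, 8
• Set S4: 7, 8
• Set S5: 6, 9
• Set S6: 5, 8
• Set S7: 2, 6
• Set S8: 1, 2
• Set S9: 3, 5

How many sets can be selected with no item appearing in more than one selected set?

4

S4, S5, S8, S9 are pairwise disjoint (S4={7,8}; S5={6,9}; S8={1,2}; S9={3,5}).
Every remaining set overlaps one of these, and no 5 of the listed sets are pairwise disjoint, so 4 is the maximum.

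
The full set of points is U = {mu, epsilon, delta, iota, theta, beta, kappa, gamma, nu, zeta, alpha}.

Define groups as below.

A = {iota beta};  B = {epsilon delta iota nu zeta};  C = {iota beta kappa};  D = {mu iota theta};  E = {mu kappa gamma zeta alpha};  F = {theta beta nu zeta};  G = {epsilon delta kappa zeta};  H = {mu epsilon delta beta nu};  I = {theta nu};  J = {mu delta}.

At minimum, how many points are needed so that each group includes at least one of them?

T = {delta, theta, beta, zeta} meets every group (each contains at least one member of T), and |T| = 4.
No choice of 3 points meets every group, so 4 is the minimum.

4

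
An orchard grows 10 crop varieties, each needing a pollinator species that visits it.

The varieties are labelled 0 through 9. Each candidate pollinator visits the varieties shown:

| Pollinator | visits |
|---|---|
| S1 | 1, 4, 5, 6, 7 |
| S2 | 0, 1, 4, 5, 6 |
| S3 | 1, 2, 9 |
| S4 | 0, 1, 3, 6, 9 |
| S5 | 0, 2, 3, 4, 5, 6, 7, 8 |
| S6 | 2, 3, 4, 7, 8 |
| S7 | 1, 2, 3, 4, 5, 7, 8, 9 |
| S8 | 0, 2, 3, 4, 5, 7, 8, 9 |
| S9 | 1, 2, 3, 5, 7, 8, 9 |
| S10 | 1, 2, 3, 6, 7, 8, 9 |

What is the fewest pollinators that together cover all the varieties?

2

Take {S1, S8}. Their union is {0, 1, 2, 3, 4, 5, 6, 7, 8, 9}, which is all 10 varieties.
No single pollinator has all 10 varieties (the largest, S5, has 8), so 2 is optimal.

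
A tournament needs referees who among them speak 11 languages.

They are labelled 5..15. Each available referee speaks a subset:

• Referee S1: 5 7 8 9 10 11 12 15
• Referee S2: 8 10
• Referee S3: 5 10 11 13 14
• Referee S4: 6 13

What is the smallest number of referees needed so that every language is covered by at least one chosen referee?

S1 and S3 and S4 together: S1 ∪ S3 ∪ S4 = {5, 6, 7, 8, 9, 10, 11, 12, 13, 14, 15} — every language is covered.
Only S4 contains 6, so S4 is forced; the remaining 9 languages need at least 2 more referees (each remaining referee adds at most 8) — so at least 3 referees are needed, and 3 is optimal.

3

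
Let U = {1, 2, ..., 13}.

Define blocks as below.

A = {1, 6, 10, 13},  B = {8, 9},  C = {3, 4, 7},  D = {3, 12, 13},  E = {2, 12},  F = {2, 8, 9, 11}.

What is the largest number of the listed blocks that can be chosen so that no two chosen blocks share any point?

4

A, B, C, E are pairwise disjoint (A={1,6,10,13}; B={8,9}; C={3,4,7}; E={2,12}).
Every remaining block overlaps one of these, and no 5 of the listed blocks are pairwise disjoint, so 4 is the maximum.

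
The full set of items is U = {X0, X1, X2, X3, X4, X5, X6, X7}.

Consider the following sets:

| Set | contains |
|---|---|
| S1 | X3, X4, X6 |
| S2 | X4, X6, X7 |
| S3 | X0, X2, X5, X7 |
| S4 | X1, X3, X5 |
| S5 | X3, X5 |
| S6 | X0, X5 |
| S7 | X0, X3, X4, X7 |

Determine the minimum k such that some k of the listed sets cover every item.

S1 and S3 and S4 together: S1 ∪ S3 ∪ S4 = {X0, X1, X2, X3, X4, X5, X6, X7} — every item is covered.
Only S4 contains X1, so S4 is forced; the remaining 5 items need at least 2 more sets (each remaining set adds at most 3) — so at least 3 sets are needed, and 3 is optimal.

3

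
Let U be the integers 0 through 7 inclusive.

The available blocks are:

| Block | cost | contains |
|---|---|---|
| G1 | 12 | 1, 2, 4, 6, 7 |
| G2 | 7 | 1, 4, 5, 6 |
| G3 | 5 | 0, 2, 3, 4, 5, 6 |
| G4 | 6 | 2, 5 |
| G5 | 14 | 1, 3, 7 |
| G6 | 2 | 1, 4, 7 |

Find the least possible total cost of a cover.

7

G3, G6 together cover every point (G3 ∪ G6 = {0, 1, 2, 3, 4, 5, 6, 7}); total cost 5 + 2 = 7.
No covering selection has total cost below 7.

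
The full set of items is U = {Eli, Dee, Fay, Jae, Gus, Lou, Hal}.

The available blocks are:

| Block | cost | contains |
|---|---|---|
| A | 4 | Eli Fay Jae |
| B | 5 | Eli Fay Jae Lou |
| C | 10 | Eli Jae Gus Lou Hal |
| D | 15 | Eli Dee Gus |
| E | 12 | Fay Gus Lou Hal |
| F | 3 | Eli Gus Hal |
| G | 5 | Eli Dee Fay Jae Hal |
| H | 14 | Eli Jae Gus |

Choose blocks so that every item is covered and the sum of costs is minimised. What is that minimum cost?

B, F, G together cover every item (B ∪ F ∪ G = {Eli, Dee, Fay, Jae, Gus, Lou, Hal}); total cost 5 + 3 + 5 = 13.
No covering selection has total cost below 13.

13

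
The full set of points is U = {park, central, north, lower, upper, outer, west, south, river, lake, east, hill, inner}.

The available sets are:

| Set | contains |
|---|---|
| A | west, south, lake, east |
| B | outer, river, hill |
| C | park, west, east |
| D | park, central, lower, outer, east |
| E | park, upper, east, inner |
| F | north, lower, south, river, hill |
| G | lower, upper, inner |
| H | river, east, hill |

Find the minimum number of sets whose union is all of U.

A, D, F, and G cover everything between them: the union {park, central, north, lower, upper, outer, west, south, river, lake, east, hill, inner} is all of U.
Only A contains lake, so A is forced; the remaining 9 points need at least 3 more sets (each remaining set adds at most 4) — so at least 4 sets are needed, and 4 is optimal.

4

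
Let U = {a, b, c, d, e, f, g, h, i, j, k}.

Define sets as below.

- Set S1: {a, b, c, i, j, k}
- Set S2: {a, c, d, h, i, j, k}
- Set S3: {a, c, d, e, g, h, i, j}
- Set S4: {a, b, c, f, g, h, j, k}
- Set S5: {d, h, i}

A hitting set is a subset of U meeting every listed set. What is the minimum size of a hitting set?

The 2 items {b, h} hit every set.
No single item lies in every set, so at least 2 are needed and 2 is optimal.

2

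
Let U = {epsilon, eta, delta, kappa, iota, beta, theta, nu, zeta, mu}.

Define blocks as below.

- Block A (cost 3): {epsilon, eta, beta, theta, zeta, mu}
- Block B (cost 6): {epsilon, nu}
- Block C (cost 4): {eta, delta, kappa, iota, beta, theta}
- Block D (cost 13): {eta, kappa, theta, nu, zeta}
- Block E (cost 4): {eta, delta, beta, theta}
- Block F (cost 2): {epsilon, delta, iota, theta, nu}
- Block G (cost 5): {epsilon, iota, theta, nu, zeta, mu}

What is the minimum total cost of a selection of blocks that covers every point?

9

A, C, F together cover every point (A ∪ C ∪ F = {epsilon, eta, delta, kappa, iota, beta, theta, nu, zeta, mu}); total cost 3 + 4 + 2 = 9.
No covering selection has total cost below 9.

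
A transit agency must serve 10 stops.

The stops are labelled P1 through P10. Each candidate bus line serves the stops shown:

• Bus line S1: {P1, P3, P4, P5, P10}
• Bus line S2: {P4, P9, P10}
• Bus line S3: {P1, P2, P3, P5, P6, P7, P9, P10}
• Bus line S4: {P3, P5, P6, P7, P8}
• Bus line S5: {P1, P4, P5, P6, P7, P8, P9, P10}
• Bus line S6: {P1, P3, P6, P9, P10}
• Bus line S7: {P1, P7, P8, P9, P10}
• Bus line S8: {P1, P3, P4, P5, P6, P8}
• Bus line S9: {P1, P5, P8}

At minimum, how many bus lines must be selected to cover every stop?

Take {S3, S5}. Their union is {P1, P2, P3, P4, P5, P6, P7, P8, P9, P10}, which is all 10 stops.
No single bus line has all 10 stops (the largest, S3, has 8), so 2 is optimal.

2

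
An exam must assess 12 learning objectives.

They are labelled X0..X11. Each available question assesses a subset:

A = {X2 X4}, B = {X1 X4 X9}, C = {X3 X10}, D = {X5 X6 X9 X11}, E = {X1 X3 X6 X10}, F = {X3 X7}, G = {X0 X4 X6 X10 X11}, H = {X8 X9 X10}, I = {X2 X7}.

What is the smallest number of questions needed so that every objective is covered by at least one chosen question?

D and E and G and H and I together: D ∪ E ∪ G ∪ H ∪ I = {X0, X1, X2, X3, X4, X5, X6, X7, X8, X9, X10, X11} — every objective is covered.
Only G contains X0, so G is forced; the remaining 7 objectives need at least 4 more questions (each remaining question adds at most 2) — so at least 5 questions are needed, and 5 is optimal.

5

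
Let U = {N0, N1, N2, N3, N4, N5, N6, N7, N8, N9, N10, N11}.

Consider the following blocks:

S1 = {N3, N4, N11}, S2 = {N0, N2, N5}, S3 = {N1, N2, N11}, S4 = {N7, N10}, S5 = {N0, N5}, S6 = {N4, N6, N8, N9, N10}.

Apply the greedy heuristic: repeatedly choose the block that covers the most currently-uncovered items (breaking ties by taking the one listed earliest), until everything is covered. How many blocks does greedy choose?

5

Greedy: pick S6 (covers 5 new) → pick S2 (covers 3 new) → pick S1 (covers 2 new) → pick S3 (covers 1 new) → pick S4 (covers 1 new). Total picks: 5.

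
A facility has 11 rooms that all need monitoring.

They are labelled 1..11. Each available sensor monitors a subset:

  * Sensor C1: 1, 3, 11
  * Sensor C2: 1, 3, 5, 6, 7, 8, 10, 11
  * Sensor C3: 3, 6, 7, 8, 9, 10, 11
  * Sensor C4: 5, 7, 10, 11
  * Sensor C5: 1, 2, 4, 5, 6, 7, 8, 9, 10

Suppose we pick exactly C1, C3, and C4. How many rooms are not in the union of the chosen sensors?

Union of C1, C3, C4 = {1, 3, 5, 6, 7, 8, 9, 10, 11}.
Not covered: 2, 4 — 2 rooms.

2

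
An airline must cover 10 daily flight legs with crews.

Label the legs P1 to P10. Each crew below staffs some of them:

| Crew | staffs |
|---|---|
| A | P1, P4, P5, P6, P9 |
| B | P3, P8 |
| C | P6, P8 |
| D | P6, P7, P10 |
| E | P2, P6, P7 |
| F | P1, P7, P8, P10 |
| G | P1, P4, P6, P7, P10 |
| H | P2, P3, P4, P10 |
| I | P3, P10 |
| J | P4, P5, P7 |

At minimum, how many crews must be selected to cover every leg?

Take {A, F, H}. Their union is {P1, P2, P3, P4, P5, P6, P7, P8, P9, P10}, which is all 10 legs.
Only A contains P9, so A is forced; the remaining 5 legs need at least 2 more crews (each remaining crew adds at most 3) — so at least 3 crews are needed, and 3 is optimal.

3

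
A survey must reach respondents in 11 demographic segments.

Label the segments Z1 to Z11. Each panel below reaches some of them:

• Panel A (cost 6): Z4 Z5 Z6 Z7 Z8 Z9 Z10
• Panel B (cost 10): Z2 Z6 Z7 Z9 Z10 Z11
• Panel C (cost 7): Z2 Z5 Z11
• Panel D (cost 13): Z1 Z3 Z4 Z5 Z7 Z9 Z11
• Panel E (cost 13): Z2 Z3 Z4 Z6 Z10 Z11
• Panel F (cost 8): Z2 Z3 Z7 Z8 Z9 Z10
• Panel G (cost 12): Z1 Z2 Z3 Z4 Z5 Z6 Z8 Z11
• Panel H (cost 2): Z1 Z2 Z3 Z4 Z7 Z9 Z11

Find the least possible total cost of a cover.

8

A, H together cover every segment (A ∪ H = {Z1, Z2, Z3, Z4, Z5, Z6, Z7, Z8, Z9, Z10, Z11}); total cost 6 + 2 = 8.
No covering selection has total cost below 8.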